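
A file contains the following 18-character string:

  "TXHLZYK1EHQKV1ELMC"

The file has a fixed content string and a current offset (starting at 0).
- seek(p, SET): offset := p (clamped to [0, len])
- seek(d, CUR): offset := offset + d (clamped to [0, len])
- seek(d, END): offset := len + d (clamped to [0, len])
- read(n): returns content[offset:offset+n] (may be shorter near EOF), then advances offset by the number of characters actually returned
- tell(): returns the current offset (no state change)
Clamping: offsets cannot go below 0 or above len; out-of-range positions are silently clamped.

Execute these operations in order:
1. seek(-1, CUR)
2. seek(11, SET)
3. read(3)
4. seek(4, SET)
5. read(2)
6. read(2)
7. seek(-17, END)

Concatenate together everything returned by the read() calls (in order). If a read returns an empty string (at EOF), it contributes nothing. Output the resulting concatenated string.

Answer: KV1ZYK1

Derivation:
After 1 (seek(-1, CUR)): offset=0
After 2 (seek(11, SET)): offset=11
After 3 (read(3)): returned 'KV1', offset=14
After 4 (seek(4, SET)): offset=4
After 5 (read(2)): returned 'ZY', offset=6
After 6 (read(2)): returned 'K1', offset=8
After 7 (seek(-17, END)): offset=1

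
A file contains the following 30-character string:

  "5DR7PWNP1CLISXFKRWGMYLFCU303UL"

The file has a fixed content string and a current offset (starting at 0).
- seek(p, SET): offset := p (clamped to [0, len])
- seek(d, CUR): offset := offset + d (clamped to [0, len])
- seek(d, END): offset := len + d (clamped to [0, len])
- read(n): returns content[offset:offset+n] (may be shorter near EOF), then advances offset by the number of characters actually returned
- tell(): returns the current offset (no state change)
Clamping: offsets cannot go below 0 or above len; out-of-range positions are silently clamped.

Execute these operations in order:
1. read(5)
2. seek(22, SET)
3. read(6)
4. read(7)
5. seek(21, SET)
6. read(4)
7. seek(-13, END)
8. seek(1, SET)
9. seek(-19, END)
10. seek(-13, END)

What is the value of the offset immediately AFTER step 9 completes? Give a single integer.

After 1 (read(5)): returned '5DR7P', offset=5
After 2 (seek(22, SET)): offset=22
After 3 (read(6)): returned 'FCU303', offset=28
After 4 (read(7)): returned 'UL', offset=30
After 5 (seek(21, SET)): offset=21
After 6 (read(4)): returned 'LFCU', offset=25
After 7 (seek(-13, END)): offset=17
After 8 (seek(1, SET)): offset=1
After 9 (seek(-19, END)): offset=11

Answer: 11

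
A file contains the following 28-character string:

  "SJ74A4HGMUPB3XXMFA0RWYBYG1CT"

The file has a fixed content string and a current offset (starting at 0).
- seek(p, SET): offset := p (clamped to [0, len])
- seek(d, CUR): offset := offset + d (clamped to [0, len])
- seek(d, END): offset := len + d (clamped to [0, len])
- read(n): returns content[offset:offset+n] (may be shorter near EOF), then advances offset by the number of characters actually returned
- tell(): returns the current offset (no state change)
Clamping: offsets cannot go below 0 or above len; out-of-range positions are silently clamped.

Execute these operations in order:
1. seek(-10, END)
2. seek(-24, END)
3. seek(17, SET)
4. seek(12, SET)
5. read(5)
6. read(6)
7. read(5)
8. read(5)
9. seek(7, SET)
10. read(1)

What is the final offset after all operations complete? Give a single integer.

Answer: 8

Derivation:
After 1 (seek(-10, END)): offset=18
After 2 (seek(-24, END)): offset=4
After 3 (seek(17, SET)): offset=17
After 4 (seek(12, SET)): offset=12
After 5 (read(5)): returned '3XXMF', offset=17
After 6 (read(6)): returned 'A0RWYB', offset=23
After 7 (read(5)): returned 'YG1CT', offset=28
After 8 (read(5)): returned '', offset=28
After 9 (seek(7, SET)): offset=7
After 10 (read(1)): returned 'G', offset=8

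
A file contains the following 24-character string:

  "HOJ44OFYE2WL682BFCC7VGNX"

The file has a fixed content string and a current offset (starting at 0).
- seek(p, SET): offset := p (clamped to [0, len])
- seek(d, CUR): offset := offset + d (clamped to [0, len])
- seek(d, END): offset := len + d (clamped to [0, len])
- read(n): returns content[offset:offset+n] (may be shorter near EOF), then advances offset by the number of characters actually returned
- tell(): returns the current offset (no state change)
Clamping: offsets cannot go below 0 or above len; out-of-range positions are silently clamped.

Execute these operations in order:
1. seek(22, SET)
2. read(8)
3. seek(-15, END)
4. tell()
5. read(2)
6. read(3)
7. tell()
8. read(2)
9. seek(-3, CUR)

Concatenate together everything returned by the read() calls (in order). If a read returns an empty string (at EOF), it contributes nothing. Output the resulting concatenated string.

Answer: NX2WL682B

Derivation:
After 1 (seek(22, SET)): offset=22
After 2 (read(8)): returned 'NX', offset=24
After 3 (seek(-15, END)): offset=9
After 4 (tell()): offset=9
After 5 (read(2)): returned '2W', offset=11
After 6 (read(3)): returned 'L68', offset=14
After 7 (tell()): offset=14
After 8 (read(2)): returned '2B', offset=16
After 9 (seek(-3, CUR)): offset=13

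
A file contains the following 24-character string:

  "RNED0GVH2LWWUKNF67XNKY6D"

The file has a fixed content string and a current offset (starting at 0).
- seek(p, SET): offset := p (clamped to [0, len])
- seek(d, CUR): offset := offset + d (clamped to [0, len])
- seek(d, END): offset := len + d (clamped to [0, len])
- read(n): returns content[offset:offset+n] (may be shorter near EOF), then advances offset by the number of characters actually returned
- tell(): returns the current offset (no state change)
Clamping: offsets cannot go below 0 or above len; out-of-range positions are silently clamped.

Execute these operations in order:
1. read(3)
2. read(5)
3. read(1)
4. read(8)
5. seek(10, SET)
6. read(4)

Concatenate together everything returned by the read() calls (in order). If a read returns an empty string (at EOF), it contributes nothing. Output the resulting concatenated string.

Answer: RNED0GVH2LWWUKNF6WWUK

Derivation:
After 1 (read(3)): returned 'RNE', offset=3
After 2 (read(5)): returned 'D0GVH', offset=8
After 3 (read(1)): returned '2', offset=9
After 4 (read(8)): returned 'LWWUKNF6', offset=17
After 5 (seek(10, SET)): offset=10
After 6 (read(4)): returned 'WWUK', offset=14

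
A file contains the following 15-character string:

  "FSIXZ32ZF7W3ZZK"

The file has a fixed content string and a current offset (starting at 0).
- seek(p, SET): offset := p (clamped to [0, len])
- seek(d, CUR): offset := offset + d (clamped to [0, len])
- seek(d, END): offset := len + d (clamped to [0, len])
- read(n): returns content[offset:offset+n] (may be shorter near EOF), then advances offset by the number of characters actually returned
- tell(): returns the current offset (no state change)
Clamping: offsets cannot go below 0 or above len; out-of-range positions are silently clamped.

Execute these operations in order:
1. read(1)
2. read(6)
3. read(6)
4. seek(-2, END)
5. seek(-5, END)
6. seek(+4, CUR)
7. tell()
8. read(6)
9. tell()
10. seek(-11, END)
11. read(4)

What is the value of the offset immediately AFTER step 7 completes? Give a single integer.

After 1 (read(1)): returned 'F', offset=1
After 2 (read(6)): returned 'SIXZ32', offset=7
After 3 (read(6)): returned 'ZF7W3Z', offset=13
After 4 (seek(-2, END)): offset=13
After 5 (seek(-5, END)): offset=10
After 6 (seek(+4, CUR)): offset=14
After 7 (tell()): offset=14

Answer: 14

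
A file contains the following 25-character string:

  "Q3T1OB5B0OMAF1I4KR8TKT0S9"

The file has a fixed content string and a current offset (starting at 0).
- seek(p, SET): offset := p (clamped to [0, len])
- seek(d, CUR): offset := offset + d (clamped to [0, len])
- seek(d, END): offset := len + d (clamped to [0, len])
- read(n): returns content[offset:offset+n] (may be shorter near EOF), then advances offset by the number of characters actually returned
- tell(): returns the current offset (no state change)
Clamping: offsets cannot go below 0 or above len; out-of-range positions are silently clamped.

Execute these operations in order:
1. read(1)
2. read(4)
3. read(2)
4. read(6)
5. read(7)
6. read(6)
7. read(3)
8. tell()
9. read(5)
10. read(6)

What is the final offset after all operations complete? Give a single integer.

Answer: 25

Derivation:
After 1 (read(1)): returned 'Q', offset=1
After 2 (read(4)): returned '3T1O', offset=5
After 3 (read(2)): returned 'B5', offset=7
After 4 (read(6)): returned 'B0OMAF', offset=13
After 5 (read(7)): returned '1I4KR8T', offset=20
After 6 (read(6)): returned 'KT0S9', offset=25
After 7 (read(3)): returned '', offset=25
After 8 (tell()): offset=25
After 9 (read(5)): returned '', offset=25
After 10 (read(6)): returned '', offset=25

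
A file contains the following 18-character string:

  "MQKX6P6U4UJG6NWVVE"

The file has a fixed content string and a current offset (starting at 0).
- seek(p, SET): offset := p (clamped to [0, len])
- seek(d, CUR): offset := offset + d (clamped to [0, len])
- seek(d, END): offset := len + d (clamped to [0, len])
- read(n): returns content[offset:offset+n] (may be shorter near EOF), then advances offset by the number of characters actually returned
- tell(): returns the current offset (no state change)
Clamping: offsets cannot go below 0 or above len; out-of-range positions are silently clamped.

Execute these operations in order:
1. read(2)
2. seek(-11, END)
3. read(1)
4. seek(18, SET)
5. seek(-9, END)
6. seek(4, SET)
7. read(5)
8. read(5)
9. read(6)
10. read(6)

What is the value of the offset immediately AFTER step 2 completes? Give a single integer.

Answer: 7

Derivation:
After 1 (read(2)): returned 'MQ', offset=2
After 2 (seek(-11, END)): offset=7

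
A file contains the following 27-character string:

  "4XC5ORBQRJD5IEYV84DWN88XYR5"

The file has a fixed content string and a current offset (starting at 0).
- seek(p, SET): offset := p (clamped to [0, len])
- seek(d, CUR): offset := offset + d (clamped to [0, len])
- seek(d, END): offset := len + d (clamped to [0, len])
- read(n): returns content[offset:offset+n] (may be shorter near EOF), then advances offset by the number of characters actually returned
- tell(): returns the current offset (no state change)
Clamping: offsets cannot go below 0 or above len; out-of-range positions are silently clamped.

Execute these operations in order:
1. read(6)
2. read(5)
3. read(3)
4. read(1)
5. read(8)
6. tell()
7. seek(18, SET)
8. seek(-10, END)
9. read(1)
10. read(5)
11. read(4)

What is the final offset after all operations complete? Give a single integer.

After 1 (read(6)): returned '4XC5OR', offset=6
After 2 (read(5)): returned 'BQRJD', offset=11
After 3 (read(3)): returned '5IE', offset=14
After 4 (read(1)): returned 'Y', offset=15
After 5 (read(8)): returned 'V84DWN88', offset=23
After 6 (tell()): offset=23
After 7 (seek(18, SET)): offset=18
After 8 (seek(-10, END)): offset=17
After 9 (read(1)): returned '4', offset=18
After 10 (read(5)): returned 'DWN88', offset=23
After 11 (read(4)): returned 'XYR5', offset=27

Answer: 27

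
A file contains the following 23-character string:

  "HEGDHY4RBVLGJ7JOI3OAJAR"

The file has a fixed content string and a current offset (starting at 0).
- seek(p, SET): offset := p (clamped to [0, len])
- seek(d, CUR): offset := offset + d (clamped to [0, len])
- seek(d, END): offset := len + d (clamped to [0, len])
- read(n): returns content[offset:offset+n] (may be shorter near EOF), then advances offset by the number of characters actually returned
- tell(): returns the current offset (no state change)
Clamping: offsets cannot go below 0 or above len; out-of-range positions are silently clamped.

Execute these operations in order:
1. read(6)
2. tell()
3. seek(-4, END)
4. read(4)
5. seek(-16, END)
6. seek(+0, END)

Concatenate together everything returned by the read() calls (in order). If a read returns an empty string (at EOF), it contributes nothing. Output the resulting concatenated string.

After 1 (read(6)): returned 'HEGDHY', offset=6
After 2 (tell()): offset=6
After 3 (seek(-4, END)): offset=19
After 4 (read(4)): returned 'AJAR', offset=23
After 5 (seek(-16, END)): offset=7
After 6 (seek(+0, END)): offset=23

Answer: HEGDHYAJAR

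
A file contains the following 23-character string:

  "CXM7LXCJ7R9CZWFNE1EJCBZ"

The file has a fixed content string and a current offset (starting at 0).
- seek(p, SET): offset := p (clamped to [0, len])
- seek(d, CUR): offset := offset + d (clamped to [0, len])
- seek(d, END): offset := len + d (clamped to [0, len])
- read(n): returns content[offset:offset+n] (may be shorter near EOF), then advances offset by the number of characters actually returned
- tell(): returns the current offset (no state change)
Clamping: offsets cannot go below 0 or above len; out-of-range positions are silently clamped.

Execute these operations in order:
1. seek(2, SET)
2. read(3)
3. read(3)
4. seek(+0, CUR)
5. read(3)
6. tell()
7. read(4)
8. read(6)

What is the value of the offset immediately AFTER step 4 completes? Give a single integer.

Answer: 8

Derivation:
After 1 (seek(2, SET)): offset=2
After 2 (read(3)): returned 'M7L', offset=5
After 3 (read(3)): returned 'XCJ', offset=8
After 4 (seek(+0, CUR)): offset=8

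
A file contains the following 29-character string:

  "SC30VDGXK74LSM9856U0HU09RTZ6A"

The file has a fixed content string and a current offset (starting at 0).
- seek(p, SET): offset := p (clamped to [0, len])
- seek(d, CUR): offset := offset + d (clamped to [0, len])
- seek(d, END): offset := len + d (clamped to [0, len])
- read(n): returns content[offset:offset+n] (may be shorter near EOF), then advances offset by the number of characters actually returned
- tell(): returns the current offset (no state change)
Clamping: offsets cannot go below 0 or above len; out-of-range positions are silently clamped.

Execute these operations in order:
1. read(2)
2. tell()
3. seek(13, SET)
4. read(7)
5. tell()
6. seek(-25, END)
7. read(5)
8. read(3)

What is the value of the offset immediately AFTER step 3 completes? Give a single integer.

Answer: 13

Derivation:
After 1 (read(2)): returned 'SC', offset=2
After 2 (tell()): offset=2
After 3 (seek(13, SET)): offset=13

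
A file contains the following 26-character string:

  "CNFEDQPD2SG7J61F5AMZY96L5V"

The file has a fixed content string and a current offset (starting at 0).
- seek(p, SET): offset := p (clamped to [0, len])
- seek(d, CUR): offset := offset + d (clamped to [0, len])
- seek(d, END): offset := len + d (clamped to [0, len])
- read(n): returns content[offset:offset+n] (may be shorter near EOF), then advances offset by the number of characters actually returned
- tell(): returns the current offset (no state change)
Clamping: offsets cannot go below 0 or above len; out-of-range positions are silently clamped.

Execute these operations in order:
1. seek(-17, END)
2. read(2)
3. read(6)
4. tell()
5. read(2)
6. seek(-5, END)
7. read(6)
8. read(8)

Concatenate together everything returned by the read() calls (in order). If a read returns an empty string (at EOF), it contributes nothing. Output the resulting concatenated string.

Answer: SG7J61F5AM96L5V

Derivation:
After 1 (seek(-17, END)): offset=9
After 2 (read(2)): returned 'SG', offset=11
After 3 (read(6)): returned '7J61F5', offset=17
After 4 (tell()): offset=17
After 5 (read(2)): returned 'AM', offset=19
After 6 (seek(-5, END)): offset=21
After 7 (read(6)): returned '96L5V', offset=26
After 8 (read(8)): returned '', offset=26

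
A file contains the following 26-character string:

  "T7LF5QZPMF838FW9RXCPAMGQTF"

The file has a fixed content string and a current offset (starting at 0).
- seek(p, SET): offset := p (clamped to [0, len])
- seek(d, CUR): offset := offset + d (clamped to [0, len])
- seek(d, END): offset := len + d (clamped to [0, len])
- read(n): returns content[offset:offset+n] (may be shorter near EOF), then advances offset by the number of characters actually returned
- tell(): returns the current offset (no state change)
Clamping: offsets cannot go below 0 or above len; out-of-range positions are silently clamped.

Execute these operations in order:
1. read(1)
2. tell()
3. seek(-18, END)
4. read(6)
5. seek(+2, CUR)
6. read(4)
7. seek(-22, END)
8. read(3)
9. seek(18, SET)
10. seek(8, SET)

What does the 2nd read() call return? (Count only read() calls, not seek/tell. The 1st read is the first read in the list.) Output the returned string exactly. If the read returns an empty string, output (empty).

Answer: MF838F

Derivation:
After 1 (read(1)): returned 'T', offset=1
After 2 (tell()): offset=1
After 3 (seek(-18, END)): offset=8
After 4 (read(6)): returned 'MF838F', offset=14
After 5 (seek(+2, CUR)): offset=16
After 6 (read(4)): returned 'RXCP', offset=20
After 7 (seek(-22, END)): offset=4
After 8 (read(3)): returned '5QZ', offset=7
After 9 (seek(18, SET)): offset=18
After 10 (seek(8, SET)): offset=8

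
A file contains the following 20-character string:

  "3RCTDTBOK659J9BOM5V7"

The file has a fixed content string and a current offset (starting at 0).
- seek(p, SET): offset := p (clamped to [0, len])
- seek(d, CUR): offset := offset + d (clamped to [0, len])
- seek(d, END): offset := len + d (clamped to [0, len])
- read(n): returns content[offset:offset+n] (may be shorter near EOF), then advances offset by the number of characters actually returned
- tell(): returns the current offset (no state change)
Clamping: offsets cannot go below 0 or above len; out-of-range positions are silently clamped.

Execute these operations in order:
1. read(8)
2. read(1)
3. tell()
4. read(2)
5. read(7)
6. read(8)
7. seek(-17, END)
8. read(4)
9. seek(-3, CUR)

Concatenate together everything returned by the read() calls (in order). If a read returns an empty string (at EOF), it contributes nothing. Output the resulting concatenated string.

Answer: 3RCTDTBOK659J9BOM5V7TDTB

Derivation:
After 1 (read(8)): returned '3RCTDTBO', offset=8
After 2 (read(1)): returned 'K', offset=9
After 3 (tell()): offset=9
After 4 (read(2)): returned '65', offset=11
After 5 (read(7)): returned '9J9BOM5', offset=18
After 6 (read(8)): returned 'V7', offset=20
After 7 (seek(-17, END)): offset=3
After 8 (read(4)): returned 'TDTB', offset=7
After 9 (seek(-3, CUR)): offset=4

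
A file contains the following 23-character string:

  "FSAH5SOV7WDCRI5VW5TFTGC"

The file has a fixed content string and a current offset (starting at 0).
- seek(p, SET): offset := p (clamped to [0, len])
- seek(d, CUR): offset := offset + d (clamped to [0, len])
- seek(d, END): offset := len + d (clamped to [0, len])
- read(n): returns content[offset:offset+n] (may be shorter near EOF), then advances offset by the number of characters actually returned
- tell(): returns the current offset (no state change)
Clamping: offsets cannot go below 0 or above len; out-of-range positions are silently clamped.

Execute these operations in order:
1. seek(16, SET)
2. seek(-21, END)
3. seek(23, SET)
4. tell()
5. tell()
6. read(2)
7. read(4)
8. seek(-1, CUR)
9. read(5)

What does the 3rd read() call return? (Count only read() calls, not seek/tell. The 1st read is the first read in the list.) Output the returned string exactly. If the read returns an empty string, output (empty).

Answer: C

Derivation:
After 1 (seek(16, SET)): offset=16
After 2 (seek(-21, END)): offset=2
After 3 (seek(23, SET)): offset=23
After 4 (tell()): offset=23
After 5 (tell()): offset=23
After 6 (read(2)): returned '', offset=23
After 7 (read(4)): returned '', offset=23
After 8 (seek(-1, CUR)): offset=22
After 9 (read(5)): returned 'C', offset=23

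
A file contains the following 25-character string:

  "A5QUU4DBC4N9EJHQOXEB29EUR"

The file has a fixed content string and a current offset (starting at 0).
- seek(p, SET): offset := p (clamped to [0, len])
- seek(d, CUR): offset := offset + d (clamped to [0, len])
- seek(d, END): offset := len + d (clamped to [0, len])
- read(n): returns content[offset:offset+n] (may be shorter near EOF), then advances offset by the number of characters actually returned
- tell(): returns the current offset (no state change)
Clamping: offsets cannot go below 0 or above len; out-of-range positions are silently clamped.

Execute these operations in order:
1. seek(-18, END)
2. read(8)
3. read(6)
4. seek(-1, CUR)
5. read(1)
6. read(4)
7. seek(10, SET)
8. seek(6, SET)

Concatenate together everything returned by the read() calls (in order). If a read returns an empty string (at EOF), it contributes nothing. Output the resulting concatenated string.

Answer: BC4N9EJHQOXEB229EUR

Derivation:
After 1 (seek(-18, END)): offset=7
After 2 (read(8)): returned 'BC4N9EJH', offset=15
After 3 (read(6)): returned 'QOXEB2', offset=21
After 4 (seek(-1, CUR)): offset=20
After 5 (read(1)): returned '2', offset=21
After 6 (read(4)): returned '9EUR', offset=25
After 7 (seek(10, SET)): offset=10
After 8 (seek(6, SET)): offset=6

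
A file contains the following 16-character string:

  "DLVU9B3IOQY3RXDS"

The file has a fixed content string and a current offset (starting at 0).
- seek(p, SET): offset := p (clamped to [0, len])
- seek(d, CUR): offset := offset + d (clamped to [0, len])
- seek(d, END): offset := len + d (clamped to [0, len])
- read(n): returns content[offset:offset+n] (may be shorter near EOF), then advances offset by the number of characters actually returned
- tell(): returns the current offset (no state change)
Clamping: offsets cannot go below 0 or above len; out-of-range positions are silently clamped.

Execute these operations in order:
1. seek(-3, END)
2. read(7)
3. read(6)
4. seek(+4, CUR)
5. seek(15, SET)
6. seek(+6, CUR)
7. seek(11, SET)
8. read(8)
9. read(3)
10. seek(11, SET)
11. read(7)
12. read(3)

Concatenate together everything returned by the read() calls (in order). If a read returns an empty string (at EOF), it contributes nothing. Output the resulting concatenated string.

Answer: XDS3RXDS3RXDS

Derivation:
After 1 (seek(-3, END)): offset=13
After 2 (read(7)): returned 'XDS', offset=16
After 3 (read(6)): returned '', offset=16
After 4 (seek(+4, CUR)): offset=16
After 5 (seek(15, SET)): offset=15
After 6 (seek(+6, CUR)): offset=16
After 7 (seek(11, SET)): offset=11
After 8 (read(8)): returned '3RXDS', offset=16
After 9 (read(3)): returned '', offset=16
After 10 (seek(11, SET)): offset=11
After 11 (read(7)): returned '3RXDS', offset=16
After 12 (read(3)): returned '', offset=16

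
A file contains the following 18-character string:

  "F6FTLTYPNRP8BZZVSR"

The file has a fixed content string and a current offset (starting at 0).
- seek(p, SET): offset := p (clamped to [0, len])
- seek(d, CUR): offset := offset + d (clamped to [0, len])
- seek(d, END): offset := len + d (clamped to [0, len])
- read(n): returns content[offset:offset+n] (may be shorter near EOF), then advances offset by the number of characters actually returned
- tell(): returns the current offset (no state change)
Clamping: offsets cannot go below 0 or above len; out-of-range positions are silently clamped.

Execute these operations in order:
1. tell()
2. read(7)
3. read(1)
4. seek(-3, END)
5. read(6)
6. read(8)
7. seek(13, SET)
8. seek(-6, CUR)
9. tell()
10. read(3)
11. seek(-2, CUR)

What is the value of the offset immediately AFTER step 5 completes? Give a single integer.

Answer: 18

Derivation:
After 1 (tell()): offset=0
After 2 (read(7)): returned 'F6FTLTY', offset=7
After 3 (read(1)): returned 'P', offset=8
After 4 (seek(-3, END)): offset=15
After 5 (read(6)): returned 'VSR', offset=18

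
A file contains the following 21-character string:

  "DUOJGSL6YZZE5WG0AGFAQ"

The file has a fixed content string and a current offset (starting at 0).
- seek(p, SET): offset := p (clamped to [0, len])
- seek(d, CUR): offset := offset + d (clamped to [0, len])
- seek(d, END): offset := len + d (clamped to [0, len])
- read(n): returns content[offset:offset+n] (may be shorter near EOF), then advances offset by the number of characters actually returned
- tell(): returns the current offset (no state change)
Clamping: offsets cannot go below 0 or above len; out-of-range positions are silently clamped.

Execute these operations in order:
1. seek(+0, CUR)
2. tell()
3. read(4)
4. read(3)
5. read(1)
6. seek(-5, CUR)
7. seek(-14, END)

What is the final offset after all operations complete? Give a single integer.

Answer: 7

Derivation:
After 1 (seek(+0, CUR)): offset=0
After 2 (tell()): offset=0
After 3 (read(4)): returned 'DUOJ', offset=4
After 4 (read(3)): returned 'GSL', offset=7
After 5 (read(1)): returned '6', offset=8
After 6 (seek(-5, CUR)): offset=3
After 7 (seek(-14, END)): offset=7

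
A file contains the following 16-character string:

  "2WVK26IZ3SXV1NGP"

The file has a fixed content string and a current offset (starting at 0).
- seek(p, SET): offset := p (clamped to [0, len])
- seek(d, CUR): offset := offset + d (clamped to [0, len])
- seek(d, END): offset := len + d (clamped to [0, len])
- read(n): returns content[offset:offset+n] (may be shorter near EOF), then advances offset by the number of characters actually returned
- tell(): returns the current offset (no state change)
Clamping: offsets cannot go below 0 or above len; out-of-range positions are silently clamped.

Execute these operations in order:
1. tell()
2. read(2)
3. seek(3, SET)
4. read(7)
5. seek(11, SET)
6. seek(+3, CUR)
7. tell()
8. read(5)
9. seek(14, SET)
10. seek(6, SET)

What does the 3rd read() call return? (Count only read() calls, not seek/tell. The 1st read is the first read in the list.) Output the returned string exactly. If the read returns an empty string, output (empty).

Answer: GP

Derivation:
After 1 (tell()): offset=0
After 2 (read(2)): returned '2W', offset=2
After 3 (seek(3, SET)): offset=3
After 4 (read(7)): returned 'K26IZ3S', offset=10
After 5 (seek(11, SET)): offset=11
After 6 (seek(+3, CUR)): offset=14
After 7 (tell()): offset=14
After 8 (read(5)): returned 'GP', offset=16
After 9 (seek(14, SET)): offset=14
After 10 (seek(6, SET)): offset=6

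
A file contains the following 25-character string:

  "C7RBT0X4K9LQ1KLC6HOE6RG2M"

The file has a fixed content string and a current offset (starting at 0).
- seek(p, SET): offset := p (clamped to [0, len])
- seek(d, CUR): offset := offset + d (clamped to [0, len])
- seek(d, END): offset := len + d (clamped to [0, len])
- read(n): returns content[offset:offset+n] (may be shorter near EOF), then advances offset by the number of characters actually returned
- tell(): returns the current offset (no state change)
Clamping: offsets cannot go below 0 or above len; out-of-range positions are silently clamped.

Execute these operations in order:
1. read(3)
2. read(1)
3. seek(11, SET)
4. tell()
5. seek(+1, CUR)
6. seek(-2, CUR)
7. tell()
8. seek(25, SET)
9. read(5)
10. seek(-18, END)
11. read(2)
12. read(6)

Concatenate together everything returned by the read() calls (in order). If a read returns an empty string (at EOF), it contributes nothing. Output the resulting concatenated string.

After 1 (read(3)): returned 'C7R', offset=3
After 2 (read(1)): returned 'B', offset=4
After 3 (seek(11, SET)): offset=11
After 4 (tell()): offset=11
After 5 (seek(+1, CUR)): offset=12
After 6 (seek(-2, CUR)): offset=10
After 7 (tell()): offset=10
After 8 (seek(25, SET)): offset=25
After 9 (read(5)): returned '', offset=25
After 10 (seek(-18, END)): offset=7
After 11 (read(2)): returned '4K', offset=9
After 12 (read(6)): returned '9LQ1KL', offset=15

Answer: C7RB4K9LQ1KL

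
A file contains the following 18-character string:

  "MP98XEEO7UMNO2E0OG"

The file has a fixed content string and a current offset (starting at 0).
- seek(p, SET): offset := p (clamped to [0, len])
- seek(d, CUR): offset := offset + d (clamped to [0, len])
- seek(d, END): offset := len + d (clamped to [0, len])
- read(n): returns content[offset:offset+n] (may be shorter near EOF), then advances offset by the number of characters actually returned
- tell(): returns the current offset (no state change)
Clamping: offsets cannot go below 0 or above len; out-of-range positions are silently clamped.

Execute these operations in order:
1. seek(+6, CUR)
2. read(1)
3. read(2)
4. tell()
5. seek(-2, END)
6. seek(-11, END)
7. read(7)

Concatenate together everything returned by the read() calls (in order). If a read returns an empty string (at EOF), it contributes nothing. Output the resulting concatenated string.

Answer: EO7O7UMNO2

Derivation:
After 1 (seek(+6, CUR)): offset=6
After 2 (read(1)): returned 'E', offset=7
After 3 (read(2)): returned 'O7', offset=9
After 4 (tell()): offset=9
After 5 (seek(-2, END)): offset=16
After 6 (seek(-11, END)): offset=7
After 7 (read(7)): returned 'O7UMNO2', offset=14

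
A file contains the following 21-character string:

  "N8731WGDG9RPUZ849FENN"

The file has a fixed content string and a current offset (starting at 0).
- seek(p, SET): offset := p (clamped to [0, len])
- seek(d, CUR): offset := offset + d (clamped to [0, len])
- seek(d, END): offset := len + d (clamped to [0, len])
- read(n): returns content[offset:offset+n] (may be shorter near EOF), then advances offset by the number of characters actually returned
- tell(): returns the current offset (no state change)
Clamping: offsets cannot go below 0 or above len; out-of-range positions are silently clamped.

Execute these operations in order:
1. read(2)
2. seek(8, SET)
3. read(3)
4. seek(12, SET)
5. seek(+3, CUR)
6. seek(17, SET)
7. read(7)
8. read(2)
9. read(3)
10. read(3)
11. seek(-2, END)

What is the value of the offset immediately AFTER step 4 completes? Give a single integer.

Answer: 12

Derivation:
After 1 (read(2)): returned 'N8', offset=2
After 2 (seek(8, SET)): offset=8
After 3 (read(3)): returned 'G9R', offset=11
After 4 (seek(12, SET)): offset=12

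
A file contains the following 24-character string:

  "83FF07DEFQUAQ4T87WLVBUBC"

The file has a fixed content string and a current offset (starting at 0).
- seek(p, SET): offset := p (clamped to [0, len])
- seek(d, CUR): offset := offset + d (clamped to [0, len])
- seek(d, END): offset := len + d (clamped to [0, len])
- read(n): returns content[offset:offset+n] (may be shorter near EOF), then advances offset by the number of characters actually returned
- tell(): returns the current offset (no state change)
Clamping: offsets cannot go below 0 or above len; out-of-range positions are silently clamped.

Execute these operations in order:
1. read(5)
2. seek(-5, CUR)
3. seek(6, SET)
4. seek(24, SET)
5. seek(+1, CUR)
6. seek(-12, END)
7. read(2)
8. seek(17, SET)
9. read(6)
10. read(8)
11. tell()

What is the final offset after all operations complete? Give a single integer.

After 1 (read(5)): returned '83FF0', offset=5
After 2 (seek(-5, CUR)): offset=0
After 3 (seek(6, SET)): offset=6
After 4 (seek(24, SET)): offset=24
After 5 (seek(+1, CUR)): offset=24
After 6 (seek(-12, END)): offset=12
After 7 (read(2)): returned 'Q4', offset=14
After 8 (seek(17, SET)): offset=17
After 9 (read(6)): returned 'WLVBUB', offset=23
After 10 (read(8)): returned 'C', offset=24
After 11 (tell()): offset=24

Answer: 24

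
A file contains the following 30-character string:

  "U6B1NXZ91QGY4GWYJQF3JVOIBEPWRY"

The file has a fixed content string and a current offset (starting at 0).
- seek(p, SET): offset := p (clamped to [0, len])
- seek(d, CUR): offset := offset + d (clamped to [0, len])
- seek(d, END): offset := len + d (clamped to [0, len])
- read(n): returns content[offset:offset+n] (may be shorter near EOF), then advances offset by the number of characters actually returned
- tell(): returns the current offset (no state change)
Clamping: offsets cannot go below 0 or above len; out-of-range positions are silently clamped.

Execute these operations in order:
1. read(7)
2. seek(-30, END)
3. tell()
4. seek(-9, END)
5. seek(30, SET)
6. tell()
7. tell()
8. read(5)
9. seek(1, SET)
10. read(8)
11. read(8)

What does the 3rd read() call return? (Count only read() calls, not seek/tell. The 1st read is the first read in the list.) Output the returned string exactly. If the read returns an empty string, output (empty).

After 1 (read(7)): returned 'U6B1NXZ', offset=7
After 2 (seek(-30, END)): offset=0
After 3 (tell()): offset=0
After 4 (seek(-9, END)): offset=21
After 5 (seek(30, SET)): offset=30
After 6 (tell()): offset=30
After 7 (tell()): offset=30
After 8 (read(5)): returned '', offset=30
After 9 (seek(1, SET)): offset=1
After 10 (read(8)): returned '6B1NXZ91', offset=9
After 11 (read(8)): returned 'QGY4GWYJ', offset=17

Answer: 6B1NXZ91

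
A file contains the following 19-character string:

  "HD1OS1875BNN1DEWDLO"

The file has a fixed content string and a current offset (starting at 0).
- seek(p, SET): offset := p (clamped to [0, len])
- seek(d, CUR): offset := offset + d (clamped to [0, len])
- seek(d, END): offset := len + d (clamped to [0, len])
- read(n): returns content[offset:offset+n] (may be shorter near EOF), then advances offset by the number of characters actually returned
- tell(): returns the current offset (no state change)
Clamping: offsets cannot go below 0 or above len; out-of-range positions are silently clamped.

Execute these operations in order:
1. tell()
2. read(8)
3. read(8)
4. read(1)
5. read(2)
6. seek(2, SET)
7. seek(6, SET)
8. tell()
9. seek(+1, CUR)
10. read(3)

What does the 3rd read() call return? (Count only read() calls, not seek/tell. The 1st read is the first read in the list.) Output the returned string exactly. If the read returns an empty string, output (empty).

After 1 (tell()): offset=0
After 2 (read(8)): returned 'HD1OS187', offset=8
After 3 (read(8)): returned '5BNN1DEW', offset=16
After 4 (read(1)): returned 'D', offset=17
After 5 (read(2)): returned 'LO', offset=19
After 6 (seek(2, SET)): offset=2
After 7 (seek(6, SET)): offset=6
After 8 (tell()): offset=6
After 9 (seek(+1, CUR)): offset=7
After 10 (read(3)): returned '75B', offset=10

Answer: D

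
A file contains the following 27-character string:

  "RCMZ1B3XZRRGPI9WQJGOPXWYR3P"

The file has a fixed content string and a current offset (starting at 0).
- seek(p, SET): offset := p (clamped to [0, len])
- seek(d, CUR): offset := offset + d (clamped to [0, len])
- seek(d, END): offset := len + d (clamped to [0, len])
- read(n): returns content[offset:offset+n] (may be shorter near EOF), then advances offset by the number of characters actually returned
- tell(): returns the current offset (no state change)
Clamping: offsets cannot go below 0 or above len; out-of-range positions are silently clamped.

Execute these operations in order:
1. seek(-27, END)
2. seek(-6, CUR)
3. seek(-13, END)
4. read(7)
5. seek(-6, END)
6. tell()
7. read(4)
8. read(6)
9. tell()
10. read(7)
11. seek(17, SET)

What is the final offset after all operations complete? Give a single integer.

After 1 (seek(-27, END)): offset=0
After 2 (seek(-6, CUR)): offset=0
After 3 (seek(-13, END)): offset=14
After 4 (read(7)): returned '9WQJGOP', offset=21
After 5 (seek(-6, END)): offset=21
After 6 (tell()): offset=21
After 7 (read(4)): returned 'XWYR', offset=25
After 8 (read(6)): returned '3P', offset=27
After 9 (tell()): offset=27
After 10 (read(7)): returned '', offset=27
After 11 (seek(17, SET)): offset=17

Answer: 17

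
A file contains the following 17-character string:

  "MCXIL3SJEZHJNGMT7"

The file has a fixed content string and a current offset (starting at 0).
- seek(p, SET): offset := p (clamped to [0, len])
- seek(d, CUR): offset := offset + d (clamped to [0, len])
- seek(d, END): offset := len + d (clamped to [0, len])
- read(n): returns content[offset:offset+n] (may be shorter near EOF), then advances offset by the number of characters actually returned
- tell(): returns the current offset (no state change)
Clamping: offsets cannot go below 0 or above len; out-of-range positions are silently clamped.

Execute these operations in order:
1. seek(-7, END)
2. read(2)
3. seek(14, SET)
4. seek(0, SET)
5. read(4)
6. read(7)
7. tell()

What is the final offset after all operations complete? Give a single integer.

After 1 (seek(-7, END)): offset=10
After 2 (read(2)): returned 'HJ', offset=12
After 3 (seek(14, SET)): offset=14
After 4 (seek(0, SET)): offset=0
After 5 (read(4)): returned 'MCXI', offset=4
After 6 (read(7)): returned 'L3SJEZH', offset=11
After 7 (tell()): offset=11

Answer: 11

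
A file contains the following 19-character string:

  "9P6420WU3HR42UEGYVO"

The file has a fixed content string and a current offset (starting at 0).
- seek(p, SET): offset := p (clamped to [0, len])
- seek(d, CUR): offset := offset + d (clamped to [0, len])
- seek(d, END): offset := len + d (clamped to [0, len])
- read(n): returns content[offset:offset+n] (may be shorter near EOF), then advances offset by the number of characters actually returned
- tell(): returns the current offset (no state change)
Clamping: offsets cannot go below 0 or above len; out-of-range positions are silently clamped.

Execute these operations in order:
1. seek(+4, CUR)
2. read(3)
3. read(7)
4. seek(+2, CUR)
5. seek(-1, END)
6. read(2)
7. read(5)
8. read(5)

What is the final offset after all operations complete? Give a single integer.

Answer: 19

Derivation:
After 1 (seek(+4, CUR)): offset=4
After 2 (read(3)): returned '20W', offset=7
After 3 (read(7)): returned 'U3HR42U', offset=14
After 4 (seek(+2, CUR)): offset=16
After 5 (seek(-1, END)): offset=18
After 6 (read(2)): returned 'O', offset=19
After 7 (read(5)): returned '', offset=19
After 8 (read(5)): returned '', offset=19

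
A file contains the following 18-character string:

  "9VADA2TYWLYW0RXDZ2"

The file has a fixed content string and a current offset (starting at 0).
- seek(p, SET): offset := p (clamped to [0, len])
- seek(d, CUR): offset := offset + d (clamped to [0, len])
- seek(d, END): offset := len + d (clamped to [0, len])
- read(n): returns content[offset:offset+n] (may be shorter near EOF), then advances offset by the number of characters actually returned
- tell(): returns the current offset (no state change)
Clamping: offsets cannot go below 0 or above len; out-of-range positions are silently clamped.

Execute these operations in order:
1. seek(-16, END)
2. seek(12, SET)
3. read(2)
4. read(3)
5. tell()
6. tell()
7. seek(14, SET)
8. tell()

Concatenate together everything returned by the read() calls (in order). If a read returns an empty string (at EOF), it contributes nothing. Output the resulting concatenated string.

Answer: 0RXDZ

Derivation:
After 1 (seek(-16, END)): offset=2
After 2 (seek(12, SET)): offset=12
After 3 (read(2)): returned '0R', offset=14
After 4 (read(3)): returned 'XDZ', offset=17
After 5 (tell()): offset=17
After 6 (tell()): offset=17
After 7 (seek(14, SET)): offset=14
After 8 (tell()): offset=14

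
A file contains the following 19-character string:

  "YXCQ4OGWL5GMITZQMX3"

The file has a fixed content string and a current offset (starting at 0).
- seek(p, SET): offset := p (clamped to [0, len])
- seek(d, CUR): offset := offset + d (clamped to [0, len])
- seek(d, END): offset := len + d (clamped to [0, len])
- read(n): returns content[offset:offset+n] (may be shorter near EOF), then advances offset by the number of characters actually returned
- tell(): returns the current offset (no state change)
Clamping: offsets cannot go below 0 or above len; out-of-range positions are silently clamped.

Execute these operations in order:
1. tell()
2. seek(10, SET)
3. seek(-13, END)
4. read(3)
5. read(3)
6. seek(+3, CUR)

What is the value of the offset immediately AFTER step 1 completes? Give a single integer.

Answer: 0

Derivation:
After 1 (tell()): offset=0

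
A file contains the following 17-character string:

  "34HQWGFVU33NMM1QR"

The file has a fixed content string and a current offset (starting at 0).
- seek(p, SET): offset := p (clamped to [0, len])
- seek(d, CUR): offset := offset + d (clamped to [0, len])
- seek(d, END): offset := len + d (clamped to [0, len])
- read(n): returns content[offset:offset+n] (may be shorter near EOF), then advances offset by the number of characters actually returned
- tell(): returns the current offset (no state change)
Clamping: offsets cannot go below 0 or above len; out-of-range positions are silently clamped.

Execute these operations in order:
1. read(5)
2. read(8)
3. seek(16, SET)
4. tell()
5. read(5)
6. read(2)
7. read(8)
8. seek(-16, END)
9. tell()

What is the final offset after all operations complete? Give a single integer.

Answer: 1

Derivation:
After 1 (read(5)): returned '34HQW', offset=5
After 2 (read(8)): returned 'GFVU33NM', offset=13
After 3 (seek(16, SET)): offset=16
After 4 (tell()): offset=16
After 5 (read(5)): returned 'R', offset=17
After 6 (read(2)): returned '', offset=17
After 7 (read(8)): returned '', offset=17
After 8 (seek(-16, END)): offset=1
After 9 (tell()): offset=1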